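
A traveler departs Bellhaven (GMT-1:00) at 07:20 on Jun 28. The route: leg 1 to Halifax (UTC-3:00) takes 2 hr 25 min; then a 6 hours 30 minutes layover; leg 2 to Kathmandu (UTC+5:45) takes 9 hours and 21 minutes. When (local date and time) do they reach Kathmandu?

08:21 on June 29

Convert departure to UTC: 07:20 + 1:00 = 08:20 UTC on Jun 28.
Add 2 hours and 25 minutes leg 1 → 10:45 UTC.
Add 6 hours 30 minutes layover in Halifax → 17:15 UTC.
Add 9 hours and 21 minutes leg 2 → 02:36 UTC (Jun 29).
Kathmandu is UTC+5:45, so local arrival = 02:36 + 5:45 = 08:21 on Jun 29.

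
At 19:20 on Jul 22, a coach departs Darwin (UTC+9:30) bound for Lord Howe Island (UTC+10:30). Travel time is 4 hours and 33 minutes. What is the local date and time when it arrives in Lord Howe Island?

00:53 on Jul 23

Convert departure to UTC: 19:20 − 9:30 = 09:50 UTC on Jul 22.
Add 4 hours and 33 minutes travel time → 14:23 UTC.
Lord Howe Island is UTC+10:30, so local arrival = 14:23 + 10:30 = 00:53 on Jul 23.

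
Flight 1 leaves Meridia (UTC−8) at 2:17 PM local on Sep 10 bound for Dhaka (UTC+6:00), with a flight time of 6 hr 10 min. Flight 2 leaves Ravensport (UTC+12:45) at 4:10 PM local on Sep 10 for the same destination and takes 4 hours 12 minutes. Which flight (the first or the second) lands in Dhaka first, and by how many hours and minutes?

the second, by 20 hours 50 minutes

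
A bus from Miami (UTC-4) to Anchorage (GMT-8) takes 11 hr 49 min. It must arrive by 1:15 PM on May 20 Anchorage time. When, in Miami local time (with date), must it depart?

5:26 AM on May 20

Target arrival in UTC: 1:15 PM + 8:00 = 9:15 PM on May 20.
Subtract 11 hours and 49 minutes → departure 9:26 AM UTC on May 20.
Miami is UTC−4:00: 9:26 AM − 4:00 = 5:26 AM on May 20.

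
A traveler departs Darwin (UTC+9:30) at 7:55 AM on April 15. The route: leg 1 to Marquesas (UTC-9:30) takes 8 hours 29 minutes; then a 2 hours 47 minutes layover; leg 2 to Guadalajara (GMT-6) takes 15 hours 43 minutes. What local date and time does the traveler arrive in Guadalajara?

Convert departure to UTC: 7:55 AM − 9:30 = 10:25 PM UTC on Apr 14.
Add 8 hours 29 minutes leg 1 → 6:54 AM UTC (Apr 15).
Add 2 hours 47 minutes layover in Marquesas → 9:41 AM UTC.
Add 15 hours 43 minutes leg 2 → 1:24 AM UTC (Apr 16).
Guadalajara is UTC−6:00, so local arrival = 1:24 AM − 6:00 = 7:24 PM on Apr 15.

7:24 PM on April 15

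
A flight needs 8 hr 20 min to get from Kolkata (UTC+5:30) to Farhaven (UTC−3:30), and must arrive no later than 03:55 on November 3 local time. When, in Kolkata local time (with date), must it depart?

04:35 on November 3

Target arrival in UTC: 03:55 + 3:30 = 07:25 on Nov 3.
Subtract 8 hours 20 minutes → departure 23:05 UTC on Nov 2.
Kolkata is UTC+5:30: 23:05 + 5:30 = 04:35 on Nov 3.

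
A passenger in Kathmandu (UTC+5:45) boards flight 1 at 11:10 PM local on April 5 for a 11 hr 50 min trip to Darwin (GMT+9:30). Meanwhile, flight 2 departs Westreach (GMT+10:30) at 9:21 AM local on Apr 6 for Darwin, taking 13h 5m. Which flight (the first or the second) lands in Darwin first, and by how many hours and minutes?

the first, by 6 hours 41 minutes

Flight 1 in UTC: 11:10 PM − 5:45 = 5:25 PM on Apr 5.
+11 hours 50 minutes → arrive 5:15 AM UTC on Apr 6.
Flight 2 in UTC: 9:21 AM − 10:30 = 10:51 PM on Apr 5.
+13 hours and 5 minutes → arrive 11:56 AM UTC on Apr 6.
Flight 1 lands earlier by 6 hours 41 minutes.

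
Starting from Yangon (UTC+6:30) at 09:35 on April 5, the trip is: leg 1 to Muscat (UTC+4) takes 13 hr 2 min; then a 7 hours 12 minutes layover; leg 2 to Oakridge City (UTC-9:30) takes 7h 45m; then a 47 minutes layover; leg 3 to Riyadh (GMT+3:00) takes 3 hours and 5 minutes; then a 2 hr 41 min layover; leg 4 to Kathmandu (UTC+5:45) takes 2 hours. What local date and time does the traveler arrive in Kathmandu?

21:22 on April 6

Convert departure to UTC: 09:35 − 6:30 = 03:05 UTC on Apr 5.
Add 13 hours and 2 minutes leg 1 → 16:07 UTC.
Add 7 hours 12 minutes layover in Muscat → 23:19 UTC.
Add 7 hours 45 minutes leg 2 → 07:04 UTC (Apr 6).
Add 47 minutes layover in Oakridge City → 07:51 UTC.
Add 3 hours and 5 minutes leg 3 → 10:56 UTC.
Add 2 hours and 41 minutes layover in Riyadh → 13:37 UTC.
Add 2 hours leg 4 → 15:37 UTC.
Kathmandu is UTC+5:45, so local arrival = 15:37 + 5:45 = 21:22 on Apr 6.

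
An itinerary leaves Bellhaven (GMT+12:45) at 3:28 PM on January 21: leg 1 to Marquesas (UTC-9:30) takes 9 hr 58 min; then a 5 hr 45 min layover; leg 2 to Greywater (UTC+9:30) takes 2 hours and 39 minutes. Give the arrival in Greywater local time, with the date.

6:35 AM on Jan 22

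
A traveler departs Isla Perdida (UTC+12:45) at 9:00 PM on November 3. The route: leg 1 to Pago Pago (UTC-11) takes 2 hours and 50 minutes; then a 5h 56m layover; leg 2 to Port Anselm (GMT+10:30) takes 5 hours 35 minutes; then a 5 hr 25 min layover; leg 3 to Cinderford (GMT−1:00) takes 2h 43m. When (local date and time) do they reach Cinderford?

Convert departure to UTC: 9:00 PM − 12:45 = 8:15 AM UTC on Nov 3.
Add 2 hours and 50 minutes leg 1 → 11:05 AM UTC.
Add 5 hours 56 minutes layover in Pago Pago → 5:01 PM UTC.
Add 5 hours and 35 minutes leg 2 → 10:36 PM UTC.
Add 5 hours and 25 minutes layover in Port Anselm → 4:01 AM UTC (Nov 4).
Add 2 hours 43 minutes leg 3 → 6:44 AM UTC.
Cinderford is UTC−1:00, so local arrival = 6:44 AM − 1:00 = 5:44 AM on Nov 4.

5:44 AM on November 4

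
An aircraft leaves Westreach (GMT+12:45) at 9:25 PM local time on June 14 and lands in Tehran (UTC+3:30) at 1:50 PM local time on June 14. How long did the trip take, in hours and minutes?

1 hour 40 minutes

Departure in UTC: 9:25 PM − 12:45 = 8:40 AM on Jun 14.
Arrival in UTC: 1:50 PM − 3:30 = 10:20 AM on Jun 14.
Elapsed = 10:20 AM − 8:40 AM = 1 hour 40 minutes.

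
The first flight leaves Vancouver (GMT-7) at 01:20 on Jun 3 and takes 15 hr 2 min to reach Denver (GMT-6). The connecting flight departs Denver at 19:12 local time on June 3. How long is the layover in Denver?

1 hour 50 minutes

Convert departure to UTC: 01:20 + 7:00 = 08:20 UTC on Jun 3.
Add 15 hours 2 minutes flight time → 23:22 UTC.
Denver is UTC−6:00, so local arrival = 23:22 − 6:00 = 17:22 on Jun 3.
Layover = 19:12 − 17:22 = 1 hour 50 minutes.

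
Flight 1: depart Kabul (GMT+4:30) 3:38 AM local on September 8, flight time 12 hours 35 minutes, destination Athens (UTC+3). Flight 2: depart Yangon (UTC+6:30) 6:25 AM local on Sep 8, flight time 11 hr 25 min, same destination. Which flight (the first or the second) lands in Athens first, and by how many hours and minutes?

Flight 1 in UTC: 3:38 AM − 4:30 = 11:08 PM on Sep 7.
+12 hours and 35 minutes → arrive 11:43 AM UTC on Sep 8.
Flight 2 in UTC: 6:25 AM − 6:30 = 11:55 PM on Sep 7.
+11 hours 25 minutes → arrive 11:20 AM UTC on Sep 8.
Flight 2 lands earlier by 23 minutes.

the second, by 23 minutes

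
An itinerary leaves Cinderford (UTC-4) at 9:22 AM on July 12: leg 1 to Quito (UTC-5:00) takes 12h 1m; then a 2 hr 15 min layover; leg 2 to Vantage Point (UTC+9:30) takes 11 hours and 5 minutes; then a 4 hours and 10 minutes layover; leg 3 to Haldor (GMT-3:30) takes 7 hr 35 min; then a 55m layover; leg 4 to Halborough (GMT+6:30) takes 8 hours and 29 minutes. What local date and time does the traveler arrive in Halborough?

Convert departure to UTC: 9:22 AM + 4:00 = 1:22 PM UTC on Jul 12.
Add 12 hours and 1 minute leg 1 → 1:23 AM UTC (Jul 13).
Add 2 hours and 15 minutes layover in Quito → 3:38 AM UTC.
Add 11 hours 5 minutes leg 2 → 2:43 PM UTC.
Add 4 hours 10 minutes layover in Vantage Point → 6:53 PM UTC.
Add 7 hours 35 minutes leg 3 → 2:28 AM UTC (Jul 14).
Add 55 minutes layover in Haldor → 3:23 AM UTC.
Add 8 hours and 29 minutes leg 4 → 11:52 AM UTC.
Halborough is UTC+6:30, so local arrival = 11:52 AM + 6:30 = 6:22 PM on Jul 14.

6:22 PM on July 14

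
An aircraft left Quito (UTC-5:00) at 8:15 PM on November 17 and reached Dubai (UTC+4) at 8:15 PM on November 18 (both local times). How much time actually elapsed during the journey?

Departure in UTC: 8:15 PM + 5:00 = 1:15 AM on Nov 18.
Arrival in UTC: 8:15 PM − 4:00 = 4:15 PM on Nov 18.
Elapsed = 4:15 PM − 1:15 AM = 15 hours.

15 hours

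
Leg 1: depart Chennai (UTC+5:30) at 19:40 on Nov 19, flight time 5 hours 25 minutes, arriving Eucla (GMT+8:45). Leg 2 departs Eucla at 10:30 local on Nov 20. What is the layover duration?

Convert departure to UTC: 19:40 − 5:30 = 14:10 UTC on Nov 19.
Add 5 hours and 25 minutes flight time → 19:35 UTC.
Eucla is UTC+8:45, so local arrival = 19:35 + 8:45 = 04:20 on Nov 20.
Layover = 10:30 − 04:20 = 6 hours 10 minutes.

6 hours 10 minutes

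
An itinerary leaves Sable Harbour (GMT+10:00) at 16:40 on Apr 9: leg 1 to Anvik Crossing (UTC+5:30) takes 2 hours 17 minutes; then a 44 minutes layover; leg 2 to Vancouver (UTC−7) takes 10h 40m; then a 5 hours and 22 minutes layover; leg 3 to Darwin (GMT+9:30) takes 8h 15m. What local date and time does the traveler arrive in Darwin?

Convert departure to UTC: 16:40 − 10:00 = 06:40 UTC on Apr 9.
Add 2 hours 17 minutes leg 1 → 08:57 UTC.
Add 44 minutes layover in Anvik Crossing → 09:41 UTC.
Add 10 hours and 40 minutes leg 2 → 20:21 UTC.
Add 5 hours 22 minutes layover in Vancouver → 01:43 UTC (Apr 10).
Add 8 hours and 15 minutes leg 3 → 09:58 UTC.
Darwin is UTC+9:30, so local arrival = 09:58 + 9:30 = 19:28 on Apr 10.

19:28 on Apr 10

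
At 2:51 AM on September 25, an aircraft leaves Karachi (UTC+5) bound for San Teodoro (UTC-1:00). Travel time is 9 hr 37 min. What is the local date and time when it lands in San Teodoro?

Convert departure to UTC: 2:51 AM − 5:00 = 9:51 PM UTC on Sep 24.
Add 9 hours 37 minutes travel time → 7:28 AM UTC (Sep 25).
San Teodoro is UTC−1:00, so local arrival = 7:28 AM − 1:00 = 6:28 AM on Sep 25.

6:28 AM on Sep 25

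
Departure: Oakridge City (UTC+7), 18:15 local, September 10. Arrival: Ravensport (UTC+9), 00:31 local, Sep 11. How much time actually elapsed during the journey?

4 hours 16 minutes

Departure in UTC: 18:15 − 7:00 = 11:15 on Sep 10.
Arrival in UTC: 00:31 − 9:00 = 15:31 on Sep 10.
Elapsed = 15:31 − 11:15 = 4 hours 16 minutes.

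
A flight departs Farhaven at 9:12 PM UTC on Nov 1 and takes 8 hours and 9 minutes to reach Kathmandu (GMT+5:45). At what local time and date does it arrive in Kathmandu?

11:06 AM on Nov 2

Departure is given in UTC: 9:12 PM on Nov 1.
Add 8 hours 9 minutes → 5:21 AM UTC (Nov 2).
Kathmandu is UTC+5:45: 5:21 AM + 5:45 = 11:06 AM on Nov 2.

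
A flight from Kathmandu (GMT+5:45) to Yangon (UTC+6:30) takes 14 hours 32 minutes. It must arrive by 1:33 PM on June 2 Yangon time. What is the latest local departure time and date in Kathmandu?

Target arrival in UTC: 1:33 PM − 6:30 = 7:03 AM on Jun 2.
Subtract 14 hours and 32 minutes → departure 4:31 PM UTC on Jun 1.
Kathmandu is UTC+5:45: 4:31 PM + 5:45 = 10:16 PM on Jun 1.

10:16 PM on June 1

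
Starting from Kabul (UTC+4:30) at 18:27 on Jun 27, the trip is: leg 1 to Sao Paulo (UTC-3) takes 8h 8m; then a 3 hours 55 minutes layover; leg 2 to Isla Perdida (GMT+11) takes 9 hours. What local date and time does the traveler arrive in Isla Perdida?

Convert departure to UTC: 18:27 − 4:30 = 13:57 UTC on Jun 27.
Add 8 hours 8 minutes leg 1 → 22:05 UTC.
Add 3 hours 55 minutes layover in Sao Paulo → 02:00 UTC (Jun 28).
Add 9 hours leg 2 → 11:00 UTC.
Isla Perdida is UTC+11:00, so local arrival = 11:00 + 11:00 = 22:00 on Jun 28.

22:00 on Jun 28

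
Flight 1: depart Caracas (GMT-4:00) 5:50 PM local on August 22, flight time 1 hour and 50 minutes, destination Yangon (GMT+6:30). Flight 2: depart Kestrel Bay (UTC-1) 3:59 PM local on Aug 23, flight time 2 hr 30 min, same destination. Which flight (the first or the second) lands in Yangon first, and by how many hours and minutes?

Flight 1 in UTC: 5:50 PM + 4:00 = 9:50 PM on Aug 22.
+1 hour 50 minutes → arrive 11:40 PM UTC on Aug 22.
Flight 2 in UTC: 3:59 PM + 1:00 = 4:59 PM on Aug 23.
+2 hours 30 minutes → arrive 7:29 PM UTC on Aug 23.
Flight 1 lands earlier by 19 hours 49 minutes.

the first, by 19 hours 49 minutes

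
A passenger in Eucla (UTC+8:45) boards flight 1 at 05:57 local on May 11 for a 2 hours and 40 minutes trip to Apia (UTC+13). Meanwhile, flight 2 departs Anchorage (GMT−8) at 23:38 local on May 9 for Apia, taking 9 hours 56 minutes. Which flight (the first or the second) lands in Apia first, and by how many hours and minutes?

the second, by 6 hours 18 minutes

Flight 1 in UTC: 05:57 − 8:45 = 21:12 on May 10.
+2 hours 40 minutes → arrive 23:52 UTC on May 10.
Flight 2 in UTC: 23:38 + 8:00 = 07:38 on May 10.
+9 hours 56 minutes → arrive 17:34 UTC on May 10.
Flight 2 lands earlier by 6 hours 18 minutes.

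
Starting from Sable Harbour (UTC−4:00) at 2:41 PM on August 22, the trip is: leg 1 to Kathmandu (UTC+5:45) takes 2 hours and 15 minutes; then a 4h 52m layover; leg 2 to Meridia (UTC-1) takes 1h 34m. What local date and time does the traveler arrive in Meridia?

Convert departure to UTC: 2:41 PM + 4:00 = 6:41 PM UTC on Aug 22.
Add 2 hours and 15 minutes leg 1 → 8:56 PM UTC.
Add 4 hours 52 minutes layover in Kathmandu → 1:48 AM UTC (Aug 23).
Add 1 hour 34 minutes leg 2 → 3:22 AM UTC.
Meridia is UTC−1:00, so local arrival = 3:22 AM − 1:00 = 2:22 AM on Aug 23.

2:22 AM on August 23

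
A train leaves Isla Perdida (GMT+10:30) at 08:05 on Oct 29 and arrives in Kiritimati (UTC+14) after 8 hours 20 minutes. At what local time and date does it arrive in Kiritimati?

19:55 on October 29

Convert departure to UTC: 08:05 − 10:30 = 21:35 UTC on Oct 28.
Add 8 hours and 20 minutes travel time → 05:55 UTC (Oct 29).
Kiritimati is UTC+14:00, so local arrival = 05:55 + 14:00 = 19:55 on Oct 29.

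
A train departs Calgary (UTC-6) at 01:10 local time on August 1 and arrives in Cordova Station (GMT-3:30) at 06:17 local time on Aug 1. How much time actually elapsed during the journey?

Departure in UTC: 01:10 + 6:00 = 07:10 on Aug 1.
Arrival in UTC: 06:17 + 3:30 = 09:47 on Aug 1.
Elapsed = 09:47 − 07:10 = 2 hours 37 minutes.

2 hours 37 minutes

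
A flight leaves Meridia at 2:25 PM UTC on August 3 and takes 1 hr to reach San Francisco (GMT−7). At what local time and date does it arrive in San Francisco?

Departure is given in UTC: 2:25 PM on Aug 3.
Add 1 hour → 3:25 PM UTC.
San Francisco is UTC−7:00: 3:25 PM − 7:00 = 8:25 AM on Aug 3.

8:25 AM on August 3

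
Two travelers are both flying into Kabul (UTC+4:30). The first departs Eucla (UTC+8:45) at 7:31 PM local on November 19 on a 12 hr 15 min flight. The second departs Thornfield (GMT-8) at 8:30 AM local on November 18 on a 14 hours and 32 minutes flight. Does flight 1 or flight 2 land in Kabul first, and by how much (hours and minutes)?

Flight 1 in UTC: 7:31 PM − 8:45 = 10:46 AM on Nov 19.
+12 hours 15 minutes → arrive 11:01 PM UTC on Nov 19.
Flight 2 in UTC: 8:30 AM + 8:00 = 4:30 PM on Nov 18.
+14 hours and 32 minutes → arrive 7:02 AM UTC on Nov 19.
Flight 2 lands earlier by 15 hours 59 minutes.

the second, by 15 hours 59 minutes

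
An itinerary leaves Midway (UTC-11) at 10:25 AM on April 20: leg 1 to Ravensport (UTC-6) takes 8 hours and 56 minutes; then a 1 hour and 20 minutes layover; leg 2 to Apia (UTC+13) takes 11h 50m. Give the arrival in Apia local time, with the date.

8:31 AM on April 22

Convert departure to UTC: 10:25 AM + 11:00 = 9:25 PM UTC on Apr 20.
Add 8 hours and 56 minutes leg 1 → 6:21 AM UTC (Apr 21).
Add 1 hour 20 minutes layover in Ravensport → 7:41 AM UTC.
Add 11 hours 50 minutes leg 2 → 7:31 PM UTC.
Apia is UTC+13:00, so local arrival = 7:31 PM + 13:00 = 8:31 AM on Apr 22.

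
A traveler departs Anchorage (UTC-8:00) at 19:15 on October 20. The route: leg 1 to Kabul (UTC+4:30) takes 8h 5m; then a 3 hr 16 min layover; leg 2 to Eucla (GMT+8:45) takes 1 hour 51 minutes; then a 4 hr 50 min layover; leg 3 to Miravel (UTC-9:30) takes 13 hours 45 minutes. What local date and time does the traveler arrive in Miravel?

01:32 on Oct 22

Convert departure to UTC: 19:15 + 8:00 = 03:15 UTC on Oct 21.
Add 8 hours 5 minutes leg 1 → 11:20 UTC.
Add 3 hours and 16 minutes layover in Kabul → 14:36 UTC.
Add 1 hour and 51 minutes leg 2 → 16:27 UTC.
Add 4 hours 50 minutes layover in Eucla → 21:17 UTC.
Add 13 hours 45 minutes leg 3 → 11:02 UTC (Oct 22).
Miravel is UTC−9:30, so local arrival = 11:02 − 9:30 = 01:32 on Oct 22.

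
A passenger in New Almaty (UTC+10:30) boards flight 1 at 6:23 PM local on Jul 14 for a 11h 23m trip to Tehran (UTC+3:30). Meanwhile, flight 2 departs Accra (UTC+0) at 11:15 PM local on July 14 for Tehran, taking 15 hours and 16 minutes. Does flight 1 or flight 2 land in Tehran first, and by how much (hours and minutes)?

Flight 1 in UTC: 6:23 PM − 10:30 = 7:53 AM on Jul 14.
+11 hours and 23 minutes → arrive 7:16 PM UTC on Jul 14.
Flight 2 departs at 11:15 PM UTC (Jul 14).
+15 hours 16 minutes → arrive 2:31 PM UTC on Jul 15.
Flight 1 lands earlier by 19 hours 15 minutes.

the first, by 19 hours 15 minutes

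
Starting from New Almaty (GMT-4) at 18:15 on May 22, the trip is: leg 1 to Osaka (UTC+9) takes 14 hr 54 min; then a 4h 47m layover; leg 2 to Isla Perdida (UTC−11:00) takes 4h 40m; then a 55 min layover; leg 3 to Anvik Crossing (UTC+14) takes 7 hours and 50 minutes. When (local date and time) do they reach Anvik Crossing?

21:21 on May 24

Convert departure to UTC: 18:15 + 4:00 = 22:15 UTC on May 22.
Add 14 hours 54 minutes leg 1 → 13:09 UTC (May 23).
Add 4 hours 47 minutes layover in Osaka → 17:56 UTC.
Add 4 hours 40 minutes leg 2 → 22:36 UTC.
Add 55 minutes layover in Isla Perdida → 23:31 UTC.
Add 7 hours and 50 minutes leg 3 → 07:21 UTC (May 24).
Anvik Crossing is UTC+14:00, so local arrival = 07:21 + 14:00 = 21:21 on May 24.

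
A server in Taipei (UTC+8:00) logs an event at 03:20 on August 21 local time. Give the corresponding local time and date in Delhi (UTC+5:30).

00:50 on August 21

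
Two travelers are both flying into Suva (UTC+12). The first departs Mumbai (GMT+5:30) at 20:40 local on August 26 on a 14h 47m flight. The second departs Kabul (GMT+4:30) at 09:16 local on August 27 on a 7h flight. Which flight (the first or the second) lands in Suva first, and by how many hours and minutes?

the first, by 5 hours 49 minutes

Flight 1 in UTC: 20:40 − 5:30 = 15:10 on Aug 26.
+14 hours 47 minutes → arrive 05:57 UTC on Aug 27.
Flight 2 in UTC: 09:16 − 4:30 = 04:46 on Aug 27.
+7 hours → arrive 11:46 UTC on Aug 27.
Flight 1 lands earlier by 5 hours 49 minutes.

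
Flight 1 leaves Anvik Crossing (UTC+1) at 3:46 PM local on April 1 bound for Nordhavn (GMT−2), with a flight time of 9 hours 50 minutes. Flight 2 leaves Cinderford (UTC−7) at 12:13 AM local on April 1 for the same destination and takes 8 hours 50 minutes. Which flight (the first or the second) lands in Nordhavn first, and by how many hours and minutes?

the second, by 8 hours 33 minutes

Flight 1 in UTC: 3:46 PM − 1:00 = 2:46 PM on Apr 1.
+9 hours and 50 minutes → arrive 12:36 AM UTC on Apr 2.
Flight 2 in UTC: 12:13 AM + 7:00 = 7:13 AM on Apr 1.
+8 hours and 50 minutes → arrive 4:03 PM UTC on Apr 1.
Flight 2 lands earlier by 8 hours 33 minutes.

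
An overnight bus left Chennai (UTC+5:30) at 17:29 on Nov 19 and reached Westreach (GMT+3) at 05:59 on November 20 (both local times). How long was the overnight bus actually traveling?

Departure in UTC: 17:29 − 5:30 = 11:59 on Nov 19.
Arrival in UTC: 05:59 − 3:00 = 02:59 on Nov 20.
Elapsed = 02:59 − 11:59 (+1 day) = 15 hours.

15 hours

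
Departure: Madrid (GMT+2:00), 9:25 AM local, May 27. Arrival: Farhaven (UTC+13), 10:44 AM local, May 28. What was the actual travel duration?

Farhaven is 11:00 ahead of Madrid.
Clock-face elapsed time (ignoring zones) is 25 hours 19 minutes.
Actual elapsed = 25 hours 19 minutes − 11:00 = 14 hours 19 minutes.

14 hours 19 minutes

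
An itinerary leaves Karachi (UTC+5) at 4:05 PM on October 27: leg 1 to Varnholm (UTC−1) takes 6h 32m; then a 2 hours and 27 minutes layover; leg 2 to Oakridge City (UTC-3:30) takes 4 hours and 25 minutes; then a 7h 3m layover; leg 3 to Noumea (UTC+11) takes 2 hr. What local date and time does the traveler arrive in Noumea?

Convert departure to UTC: 4:05 PM − 5:00 = 11:05 AM UTC on Oct 27.
Add 6 hours and 32 minutes leg 1 → 5:37 PM UTC.
Add 2 hours and 27 minutes layover in Varnholm → 8:04 PM UTC.
Add 4 hours 25 minutes leg 2 → 12:29 AM UTC (Oct 28).
Add 7 hours and 3 minutes layover in Oakridge City → 7:32 AM UTC.
Add 2 hours leg 3 → 9:32 AM UTC.
Noumea is UTC+11:00, so local arrival = 9:32 AM + 11:00 = 8:32 PM on Oct 28.

8:32 PM on October 28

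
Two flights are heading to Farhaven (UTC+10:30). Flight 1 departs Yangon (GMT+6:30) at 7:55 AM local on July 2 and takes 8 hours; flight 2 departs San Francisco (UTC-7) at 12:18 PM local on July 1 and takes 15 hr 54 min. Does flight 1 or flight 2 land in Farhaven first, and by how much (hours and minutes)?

the first, by 1 hour 47 minutes

Flight 1 in UTC: 7:55 AM − 6:30 = 1:25 AM on Jul 2.
+8 hours → arrive 9:25 AM UTC on Jul 2.
Flight 2 in UTC: 12:18 PM + 7:00 = 7:18 PM on Jul 1.
+15 hours and 54 minutes → arrive 11:12 AM UTC on Jul 2.
Flight 1 lands earlier by 1 hour 47 minutes.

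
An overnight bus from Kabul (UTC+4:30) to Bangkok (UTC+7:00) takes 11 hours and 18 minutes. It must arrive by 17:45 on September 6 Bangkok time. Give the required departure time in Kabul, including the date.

03:57 on September 6

Target arrival in UTC: 17:45 − 7:00 = 10:45 on Sep 6.
Subtract 11 hours 18 minutes → departure 23:27 UTC on Sep 5.
Kabul is UTC+4:30: 23:27 + 4:30 = 03:57 on Sep 6.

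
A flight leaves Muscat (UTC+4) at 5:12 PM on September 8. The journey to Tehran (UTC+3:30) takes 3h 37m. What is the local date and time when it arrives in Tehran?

8:19 PM on Sep 8

Convert departure to UTC: 5:12 PM − 4:00 = 1:12 PM UTC on Sep 8.
Add 3 hours and 37 minutes travel time → 4:49 PM UTC.
Tehran is UTC+3:30, so local arrival = 4:49 PM + 3:30 = 8:19 PM on Sep 8.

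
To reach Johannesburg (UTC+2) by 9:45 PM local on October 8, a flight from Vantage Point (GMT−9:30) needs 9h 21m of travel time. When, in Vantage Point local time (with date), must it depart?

12:54 AM on Oct 8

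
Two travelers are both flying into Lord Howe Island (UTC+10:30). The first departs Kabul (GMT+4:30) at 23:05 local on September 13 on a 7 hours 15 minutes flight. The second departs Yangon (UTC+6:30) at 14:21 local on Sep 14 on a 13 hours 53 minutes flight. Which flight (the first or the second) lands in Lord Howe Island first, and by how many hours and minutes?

the first, by 19 hours 54 minutes

Flight 1 in UTC: 23:05 − 4:30 = 18:35 on Sep 13.
+7 hours 15 minutes → arrive 01:50 UTC on Sep 14.
Flight 2 in UTC: 14:21 − 6:30 = 07:51 on Sep 14.
+13 hours and 53 minutes → arrive 21:44 UTC on Sep 14.
Flight 1 lands earlier by 19 hours 54 minutes.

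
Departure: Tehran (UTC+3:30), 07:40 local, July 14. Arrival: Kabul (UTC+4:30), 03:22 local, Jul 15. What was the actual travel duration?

Departure in UTC: 07:40 − 3:30 = 04:10 on Jul 14.
Arrival in UTC: 03:22 − 4:30 = 22:52 on Jul 14.
Elapsed = 22:52 − 04:10 = 18 hours 42 minutes.

18 hours 42 minutes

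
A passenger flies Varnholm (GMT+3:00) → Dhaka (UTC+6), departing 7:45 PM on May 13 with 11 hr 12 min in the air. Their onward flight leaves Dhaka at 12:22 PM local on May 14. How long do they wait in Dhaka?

2 hours 25 minutes

Convert departure to UTC: 7:45 PM − 3:00 = 4:45 PM UTC on May 13.
Add 11 hours and 12 minutes flight time → 3:57 AM UTC (May 14).
Dhaka is UTC+6:00, so local arrival = 3:57 AM + 6:00 = 9:57 AM on May 14.
Layover = 12:22 PM − 9:57 AM = 2 hours 25 minutes.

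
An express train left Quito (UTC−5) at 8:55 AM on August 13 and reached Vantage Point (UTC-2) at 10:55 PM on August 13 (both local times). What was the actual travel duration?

Departure in UTC: 8:55 AM + 5:00 = 1:55 PM on Aug 13.
Arrival in UTC: 10:55 PM + 2:00 = 12:55 AM on Aug 14.
Elapsed = 12:55 AM − 1:55 PM (+1 day) = 11 hours.

11 hours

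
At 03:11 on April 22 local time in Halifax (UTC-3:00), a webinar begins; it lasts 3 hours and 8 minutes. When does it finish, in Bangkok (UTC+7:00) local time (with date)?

16:19 on April 22

Bangkok is 10:00 ahead of Halifax.
After 3 hours and 8 minutes it is 06:19 in Halifax.
Shift by the zone difference: 06:19 + 10:00 = 16:19 on Apr 22 in Bangkok.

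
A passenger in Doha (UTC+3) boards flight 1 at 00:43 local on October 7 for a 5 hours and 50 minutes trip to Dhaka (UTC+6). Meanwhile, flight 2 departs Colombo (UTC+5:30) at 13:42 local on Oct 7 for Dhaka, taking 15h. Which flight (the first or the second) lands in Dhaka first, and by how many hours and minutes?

the first, by 19 hours 39 minutes

Flight 1 in UTC: 00:43 − 3:00 = 21:43 on Oct 6.
+5 hours 50 minutes → arrive 03:33 UTC on Oct 7.
Flight 2 in UTC: 13:42 − 5:30 = 08:12 on Oct 7.
+15 hours → arrive 23:12 UTC on Oct 7.
Flight 1 lands earlier by 19 hours 39 minutes.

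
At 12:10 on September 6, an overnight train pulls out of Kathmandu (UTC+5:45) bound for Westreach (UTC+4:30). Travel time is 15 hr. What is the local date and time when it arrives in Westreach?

Convert departure to UTC: 12:10 − 5:45 = 06:25 UTC on Sep 6.
Add 15 hours travel time → 21:25 UTC.
Westreach is UTC+4:30, so local arrival = 21:25 + 4:30 = 01:55 on Sep 7.

01:55 on September 7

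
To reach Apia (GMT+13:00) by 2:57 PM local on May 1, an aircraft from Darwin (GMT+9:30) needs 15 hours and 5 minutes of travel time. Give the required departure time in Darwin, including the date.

8:22 PM on April 30

Target arrival in UTC: 2:57 PM − 13:00 = 1:57 AM on May 1.
Subtract 15 hours and 5 minutes → departure 10:52 AM UTC on Apr 30.
Darwin is UTC+9:30: 10:52 AM + 9:30 = 8:22 PM on Apr 30.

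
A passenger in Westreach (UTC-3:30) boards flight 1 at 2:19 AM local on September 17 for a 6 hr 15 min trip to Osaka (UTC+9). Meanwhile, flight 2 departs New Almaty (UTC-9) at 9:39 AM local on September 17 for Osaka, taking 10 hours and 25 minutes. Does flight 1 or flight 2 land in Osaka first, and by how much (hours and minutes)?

the first, by 17 hours

Flight 1 in UTC: 2:19 AM + 3:30 = 5:49 AM on Sep 17.
+6 hours 15 minutes → arrive 12:04 PM UTC on Sep 17.
Flight 2 in UTC: 9:39 AM + 9:00 = 6:39 PM on Sep 17.
+10 hours 25 minutes → arrive 5:04 AM UTC on Sep 18.
Flight 1 lands earlier by 17 hours.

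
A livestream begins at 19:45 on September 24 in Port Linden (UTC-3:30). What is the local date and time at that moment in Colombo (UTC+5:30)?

In UTC: 19:45 + 3:30 = 23:15 on Sep 24.
Colombo is UTC+5:30: 23:15 + 5:30 = 04:45 on Sep 25.

04:45 on September 25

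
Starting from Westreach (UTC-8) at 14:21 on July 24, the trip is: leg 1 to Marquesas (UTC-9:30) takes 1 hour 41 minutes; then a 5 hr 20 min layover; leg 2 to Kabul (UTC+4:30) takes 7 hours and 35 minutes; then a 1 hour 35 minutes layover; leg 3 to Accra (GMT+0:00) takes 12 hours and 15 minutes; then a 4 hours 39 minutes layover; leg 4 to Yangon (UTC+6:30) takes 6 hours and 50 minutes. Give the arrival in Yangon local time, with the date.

20:46 on July 26

Convert departure to UTC: 14:21 + 8:00 = 22:21 UTC on Jul 24.
Add 1 hour 41 minutes leg 1 → 00:02 UTC (Jul 25).
Add 5 hours and 20 minutes layover in Marquesas → 05:22 UTC.
Add 7 hours 35 minutes leg 2 → 12:57 UTC.
Add 1 hour and 35 minutes layover in Kabul → 14:32 UTC.
Add 12 hours and 15 minutes leg 3 → 02:47 UTC (Jul 26).
Add 4 hours and 39 minutes layover in Accra → 07:26 UTC.
Add 6 hours and 50 minutes leg 4 → 14:16 UTC.
Yangon is UTC+6:30, so local arrival = 14:16 + 6:30 = 20:46 on Jul 26.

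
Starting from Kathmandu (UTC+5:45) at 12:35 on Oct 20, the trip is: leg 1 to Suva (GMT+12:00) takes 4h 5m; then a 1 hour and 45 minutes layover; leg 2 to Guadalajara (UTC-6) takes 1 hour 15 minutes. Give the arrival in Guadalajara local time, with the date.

07:55 on Oct 20

Convert departure to UTC: 12:35 − 5:45 = 06:50 UTC on Oct 20.
Add 4 hours and 5 minutes leg 1 → 10:55 UTC.
Add 1 hour 45 minutes layover in Suva → 12:40 UTC.
Add 1 hour 15 minutes leg 2 → 13:55 UTC.
Guadalajara is UTC−6:00, so local arrival = 13:55 − 6:00 = 07:55 on Oct 20.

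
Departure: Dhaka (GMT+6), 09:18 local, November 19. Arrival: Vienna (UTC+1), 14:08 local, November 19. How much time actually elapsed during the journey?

Departure in UTC: 09:18 − 6:00 = 03:18 on Nov 19.
Arrival in UTC: 14:08 − 1:00 = 13:08 on Nov 19.
Elapsed = 13:08 − 03:18 = 9 hours 50 minutes.

9 hours 50 minutes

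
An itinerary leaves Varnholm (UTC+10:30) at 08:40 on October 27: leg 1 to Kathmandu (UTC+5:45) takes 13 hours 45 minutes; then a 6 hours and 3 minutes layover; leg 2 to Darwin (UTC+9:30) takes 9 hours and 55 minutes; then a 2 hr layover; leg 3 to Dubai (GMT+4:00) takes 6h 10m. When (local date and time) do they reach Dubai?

16:03 on October 28

Convert departure to UTC: 08:40 − 10:30 = 22:10 UTC on Oct 26.
Add 13 hours 45 minutes leg 1 → 11:55 UTC (Oct 27).
Add 6 hours 3 minutes layover in Kathmandu → 17:58 UTC.
Add 9 hours and 55 minutes leg 2 → 03:53 UTC (Oct 28).
Add 2 hours layover in Darwin → 05:53 UTC.
Add 6 hours 10 minutes leg 3 → 12:03 UTC.
Dubai is UTC+4:00, so local arrival = 12:03 + 4:00 = 16:03 on Oct 28.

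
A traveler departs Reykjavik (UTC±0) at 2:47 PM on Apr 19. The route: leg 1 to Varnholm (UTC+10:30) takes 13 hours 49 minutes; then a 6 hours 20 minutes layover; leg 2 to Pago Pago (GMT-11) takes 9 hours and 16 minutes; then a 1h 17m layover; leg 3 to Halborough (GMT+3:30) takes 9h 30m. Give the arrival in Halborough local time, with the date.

10:29 AM on April 21

Reykjavik is at UTC+0, so departure is already 2:47 PM UTC on Apr 19.
Add 13 hours and 49 minutes leg 1 → 4:36 AM UTC (Apr 20).
Add 6 hours 20 minutes layover in Varnholm → 10:56 AM UTC.
Add 9 hours 16 minutes leg 2 → 8:12 PM UTC.
Add 1 hour and 17 minutes layover in Pago Pago → 9:29 PM UTC.
Add 9 hours and 30 minutes leg 3 → 6:59 AM UTC (Apr 21).
Halborough is UTC+3:30, so local arrival = 6:59 AM + 3:30 = 10:29 AM on Apr 21.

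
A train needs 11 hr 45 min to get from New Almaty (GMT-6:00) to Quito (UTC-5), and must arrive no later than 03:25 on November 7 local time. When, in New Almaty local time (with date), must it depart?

14:40 on November 6

Target arrival in UTC: 03:25 + 5:00 = 08:25 on Nov 7.
Subtract 11 hours and 45 minutes → departure 20:40 UTC on Nov 6.
New Almaty is UTC−6:00: 20:40 − 6:00 = 14:40 on Nov 6.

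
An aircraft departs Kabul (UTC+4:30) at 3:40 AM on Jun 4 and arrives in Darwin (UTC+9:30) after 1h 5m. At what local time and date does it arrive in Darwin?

Darwin is 5:00 ahead of Kabul.
After 1 hour and 5 minutes it is 4:45 AM in Kabul.
Shift by the zone difference: 4:45 AM + 5:00 = 9:45 AM on Jun 4 in Darwin.

9:45 AM on June 4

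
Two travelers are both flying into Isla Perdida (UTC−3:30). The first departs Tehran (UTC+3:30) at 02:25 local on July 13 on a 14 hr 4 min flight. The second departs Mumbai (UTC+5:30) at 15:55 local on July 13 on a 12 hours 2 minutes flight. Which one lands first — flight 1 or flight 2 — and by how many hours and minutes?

Flight 1 in UTC: 02:25 − 3:30 = 22:55 on Jul 12.
+14 hours 4 minutes → arrive 12:59 UTC on Jul 13.
Flight 2 in UTC: 15:55 − 5:30 = 10:25 on Jul 13.
+12 hours and 2 minutes → arrive 22:27 UTC on Jul 13.
Flight 1 lands earlier by 9 hours 28 minutes.

the first, by 9 hours 28 minutes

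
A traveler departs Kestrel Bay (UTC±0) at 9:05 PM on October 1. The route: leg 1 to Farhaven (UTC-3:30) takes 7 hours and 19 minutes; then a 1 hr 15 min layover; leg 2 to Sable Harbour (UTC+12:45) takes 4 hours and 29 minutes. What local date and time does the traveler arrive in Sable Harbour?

Kestrel Bay is at UTC+0, so departure is already 9:05 PM UTC on Oct 1.
Add 7 hours and 19 minutes leg 1 → 4:24 AM UTC (Oct 2).
Add 1 hour and 15 minutes layover in Farhaven → 5:39 AM UTC.
Add 4 hours 29 minutes leg 2 → 10:08 AM UTC.
Sable Harbour is UTC+12:45, so local arrival = 10:08 AM + 12:45 = 10:53 PM on Oct 2.

10:53 PM on October 2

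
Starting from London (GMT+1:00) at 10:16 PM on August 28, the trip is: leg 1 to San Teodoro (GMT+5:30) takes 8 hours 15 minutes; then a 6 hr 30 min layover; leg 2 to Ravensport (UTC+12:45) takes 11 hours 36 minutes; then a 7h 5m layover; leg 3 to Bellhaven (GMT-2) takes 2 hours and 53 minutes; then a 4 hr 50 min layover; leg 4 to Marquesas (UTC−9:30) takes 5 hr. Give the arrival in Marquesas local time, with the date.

Convert departure to UTC: 10:16 PM − 1:00 = 9:16 PM UTC on Aug 28.
Add 8 hours 15 minutes leg 1 → 5:31 AM UTC (Aug 29).
Add 6 hours 30 minutes layover in San Teodoro → 12:01 PM UTC.
Add 11 hours and 36 minutes leg 2 → 11:37 PM UTC.
Add 7 hours 5 minutes layover in Ravensport → 6:42 AM UTC (Aug 30).
Add 2 hours 53 minutes leg 3 → 9:35 AM UTC.
Add 4 hours 50 minutes layover in Bellhaven → 2:25 PM UTC.
Add 5 hours leg 4 → 7:25 PM UTC.
Marquesas is UTC−9:30, so local arrival = 7:25 PM − 9:30 = 9:55 AM on Aug 30.

9:55 AM on Aug 30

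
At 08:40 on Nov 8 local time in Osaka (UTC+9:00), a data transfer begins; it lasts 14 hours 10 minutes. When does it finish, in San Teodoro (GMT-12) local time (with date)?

01:50 on November 8

Convert start to UTC: 08:40 − 9:00 = 23:40 UTC on Nov 7.
Add 14 hours and 10 minutes duration → 13:50 UTC (Nov 8).
San Teodoro is UTC−12:00, so local end time = 13:50 − 12:00 = 01:50 on Nov 8.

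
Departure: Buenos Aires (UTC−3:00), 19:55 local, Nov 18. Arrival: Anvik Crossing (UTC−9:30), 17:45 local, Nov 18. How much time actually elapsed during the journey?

4 hours 20 minutes

Departure in UTC: 19:55 + 3:00 = 22:55 on Nov 18.
Arrival in UTC: 17:45 + 9:30 = 03:15 on Nov 19.
Elapsed = 03:15 − 22:55 (+1 day) = 4 hours 20 minutes.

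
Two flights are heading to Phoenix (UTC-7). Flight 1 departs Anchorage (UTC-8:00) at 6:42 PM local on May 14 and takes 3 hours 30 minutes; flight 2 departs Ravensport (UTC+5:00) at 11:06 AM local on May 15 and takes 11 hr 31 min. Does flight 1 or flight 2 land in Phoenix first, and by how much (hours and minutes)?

Flight 1 in UTC: 6:42 PM + 8:00 = 2:42 AM on May 15.
+3 hours and 30 minutes → arrive 6:12 AM UTC on May 15.
Flight 2 in UTC: 11:06 AM − 5:00 = 6:06 AM on May 15.
+11 hours and 31 minutes → arrive 5:37 PM UTC on May 15.
Flight 1 lands earlier by 11 hours 25 minutes.

the first, by 11 hours 25 minutes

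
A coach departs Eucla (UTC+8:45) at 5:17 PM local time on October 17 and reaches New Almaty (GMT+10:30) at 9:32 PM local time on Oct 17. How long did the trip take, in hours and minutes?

2 hours 30 minutes

Departure in UTC: 5:17 PM − 8:45 = 8:32 AM on Oct 17.
Arrival in UTC: 9:32 PM − 10:30 = 11:02 AM on Oct 17.
Elapsed = 11:02 AM − 8:32 AM = 2 hours 30 minutes.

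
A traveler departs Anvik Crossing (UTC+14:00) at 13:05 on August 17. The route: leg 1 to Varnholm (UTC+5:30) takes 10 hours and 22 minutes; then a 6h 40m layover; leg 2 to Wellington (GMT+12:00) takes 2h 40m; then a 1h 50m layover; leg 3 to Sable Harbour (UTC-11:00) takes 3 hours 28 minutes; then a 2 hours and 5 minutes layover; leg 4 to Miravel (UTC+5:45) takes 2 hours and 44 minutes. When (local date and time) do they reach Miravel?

Convert departure to UTC: 13:05 − 14:00 = 23:05 UTC on Aug 16.
Add 10 hours 22 minutes leg 1 → 09:27 UTC (Aug 17).
Add 6 hours 40 minutes layover in Varnholm → 16:07 UTC.
Add 2 hours and 40 minutes leg 2 → 18:47 UTC.
Add 1 hour and 50 minutes layover in Wellington → 20:37 UTC.
Add 3 hours and 28 minutes leg 3 → 00:05 UTC (Aug 18).
Add 2 hours and 5 minutes layover in Sable Harbour → 02:10 UTC.
Add 2 hours and 44 minutes leg 4 → 04:54 UTC.
Miravel is UTC+5:45, so local arrival = 04:54 + 5:45 = 10:39 on Aug 18.

10:39 on Aug 18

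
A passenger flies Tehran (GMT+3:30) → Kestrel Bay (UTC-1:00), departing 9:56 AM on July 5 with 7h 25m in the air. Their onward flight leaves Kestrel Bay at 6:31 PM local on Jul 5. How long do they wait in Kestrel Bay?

Convert departure to UTC: 9:56 AM − 3:30 = 6:26 AM UTC on Jul 5.
Add 7 hours and 25 minutes flight time → 1:51 PM UTC.
Kestrel Bay is UTC−1:00, so local arrival = 1:51 PM − 1:00 = 12:51 PM on Jul 5.
Layover = 6:31 PM − 12:51 PM = 5 hours 40 minutes.

5 hours 40 minutes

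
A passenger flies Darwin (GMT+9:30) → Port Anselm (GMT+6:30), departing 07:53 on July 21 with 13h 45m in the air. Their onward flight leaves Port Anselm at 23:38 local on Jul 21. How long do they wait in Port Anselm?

5 hours

Convert departure to UTC: 07:53 − 9:30 = 22:23 UTC on Jul 20.
Add 13 hours 45 minutes flight time → 12:08 UTC (Jul 21).
Port Anselm is UTC+6:30, so local arrival = 12:08 + 6:30 = 18:38 on Jul 21.
Layover = 23:38 − 18:38 = 5 hours.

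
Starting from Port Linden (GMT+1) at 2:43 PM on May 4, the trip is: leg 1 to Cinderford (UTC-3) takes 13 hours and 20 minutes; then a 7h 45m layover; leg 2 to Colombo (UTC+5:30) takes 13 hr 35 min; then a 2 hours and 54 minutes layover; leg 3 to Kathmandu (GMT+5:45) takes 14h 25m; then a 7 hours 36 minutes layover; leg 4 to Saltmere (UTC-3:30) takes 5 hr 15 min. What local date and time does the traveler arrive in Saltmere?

3:03 AM on May 7

Convert departure to UTC: 2:43 PM − 1:00 = 1:43 PM UTC on May 4.
Add 13 hours and 20 minutes leg 1 → 3:03 AM UTC (May 5).
Add 7 hours 45 minutes layover in Cinderford → 10:48 AM UTC.
Add 13 hours 35 minutes leg 2 → 12:23 AM UTC (May 6).
Add 2 hours and 54 minutes layover in Colombo → 3:17 AM UTC.
Add 14 hours and 25 minutes leg 3 → 5:42 PM UTC.
Add 7 hours 36 minutes layover in Kathmandu → 1:18 AM UTC (May 7).
Add 5 hours and 15 minutes leg 4 → 6:33 AM UTC.
Saltmere is UTC−3:30, so local arrival = 6:33 AM − 3:30 = 3:03 AM on May 7.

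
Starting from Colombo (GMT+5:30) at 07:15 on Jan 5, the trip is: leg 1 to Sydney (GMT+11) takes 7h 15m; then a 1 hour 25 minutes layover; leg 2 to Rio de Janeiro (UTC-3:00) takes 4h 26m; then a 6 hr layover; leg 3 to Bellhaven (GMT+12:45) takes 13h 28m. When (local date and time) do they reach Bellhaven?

23:04 on January 6

Convert departure to UTC: 07:15 − 5:30 = 01:45 UTC on Jan 5.
Add 7 hours 15 minutes leg 1 → 09:00 UTC.
Add 1 hour 25 minutes layover in Sydney → 10:25 UTC.
Add 4 hours 26 minutes leg 2 → 14:51 UTC.
Add 6 hours layover in Rio de Janeiro → 20:51 UTC.
Add 13 hours and 28 minutes leg 3 → 10:19 UTC (Jan 6).
Bellhaven is UTC+12:45, so local arrival = 10:19 + 12:45 = 23:04 on Jan 6.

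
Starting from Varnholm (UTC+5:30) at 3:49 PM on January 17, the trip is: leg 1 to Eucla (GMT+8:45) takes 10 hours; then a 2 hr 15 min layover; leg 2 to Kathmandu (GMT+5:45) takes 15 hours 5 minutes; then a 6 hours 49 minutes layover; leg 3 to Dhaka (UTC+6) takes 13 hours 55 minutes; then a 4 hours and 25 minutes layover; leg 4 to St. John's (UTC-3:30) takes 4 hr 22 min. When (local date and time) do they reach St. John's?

3:40 PM on Jan 19

Convert departure to UTC: 3:49 PM − 5:30 = 10:19 AM UTC on Jan 17.
Add 10 hours leg 1 → 8:19 PM UTC.
Add 2 hours and 15 minutes layover in Eucla → 10:34 PM UTC.
Add 15 hours and 5 minutes leg 2 → 1:39 PM UTC (Jan 18).
Add 6 hours 49 minutes layover in Kathmandu → 8:28 PM UTC.
Add 13 hours 55 minutes leg 3 → 10:23 AM UTC (Jan 19).
Add 4 hours and 25 minutes layover in Dhaka → 2:48 PM UTC.
Add 4 hours and 22 minutes leg 4 → 7:10 PM UTC.
St. John's is UTC−3:30, so local arrival = 7:10 PM − 3:30 = 3:40 PM on Jan 19.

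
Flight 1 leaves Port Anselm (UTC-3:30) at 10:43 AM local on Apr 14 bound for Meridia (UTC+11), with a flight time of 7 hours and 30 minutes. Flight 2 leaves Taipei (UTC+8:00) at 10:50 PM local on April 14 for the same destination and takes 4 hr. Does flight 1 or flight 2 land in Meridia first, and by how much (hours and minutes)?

Flight 1 in UTC: 10:43 AM + 3:30 = 2:13 PM on Apr 14.
+7 hours 30 minutes → arrive 9:43 PM UTC on Apr 14.
Flight 2 in UTC: 10:50 PM − 8:00 = 2:50 PM on Apr 14.
+4 hours → arrive 6:50 PM UTC on Apr 14.
Flight 2 lands earlier by 2 hours 53 minutes.

the second, by 2 hours 53 minutes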